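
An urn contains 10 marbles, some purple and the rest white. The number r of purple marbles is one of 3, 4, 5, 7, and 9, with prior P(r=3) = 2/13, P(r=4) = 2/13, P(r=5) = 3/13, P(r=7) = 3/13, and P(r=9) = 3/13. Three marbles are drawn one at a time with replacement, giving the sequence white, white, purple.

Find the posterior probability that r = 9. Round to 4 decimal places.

Compute the likelihood of the observed sequence for each case: P(data | r = 3) = (7/10)(7/10)(3/10) = 0.147; P(data | r = 4) = (6/10)(6/10)(4/10) = 0.144; P(data | r = 5) = (5/10)(5/10)(5/10) = 0.125; P(data | r = 7) = (3/10)(3/10)(7/10) = 0.063; P(data | r = 9) = (1/10)(1/10)(9/10) = 0.009.
The prior-weighted likelihoods are 2/13 · 0.147 = 0.022615, 2/13 · 0.144 = 0.022154, 3/13 · 0.125 = 0.028846, 3/13 · 0.063 = 0.014538, 3/13 · 0.009 = 0.0020769; summing to 0.090231.
By Bayes' rule, P(r = 9 | data) = (0.0020769) / (0.090231) = 0.023018.

0.0230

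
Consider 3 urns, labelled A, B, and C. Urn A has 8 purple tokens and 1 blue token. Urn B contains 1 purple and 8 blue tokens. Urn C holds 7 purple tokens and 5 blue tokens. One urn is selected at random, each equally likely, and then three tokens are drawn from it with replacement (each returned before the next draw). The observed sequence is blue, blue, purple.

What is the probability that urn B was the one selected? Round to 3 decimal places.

0.439

For each hypothesis, P(data | H) works out to: P(data | urn A) = (1/9)(1/9)(8/9) = 0.010974; P(data | urn B) = (8/9)(8/9)(1/9) = 0.087791; P(data | urn C) = (5/12)(5/12)(7/12) = 0.10127.
The prior-weighted likelihoods are 1/3 · 0.010974 = 0.003658, 1/3 · 0.087791 = 0.029264, 1/3 · 0.10127 = 0.033758; these sum to 0.06668.
So P(urn B | data) = (0.029264) / (0.06668) = 0.43887.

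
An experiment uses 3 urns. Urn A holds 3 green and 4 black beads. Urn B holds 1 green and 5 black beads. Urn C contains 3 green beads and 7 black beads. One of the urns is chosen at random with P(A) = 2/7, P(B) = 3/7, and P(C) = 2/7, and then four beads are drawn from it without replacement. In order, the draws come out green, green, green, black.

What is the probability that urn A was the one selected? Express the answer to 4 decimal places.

Compute the likelihood of the observed sequence for each case: P(data | urn A) = (3/7)(2/6)(1/5)(4/4) = 0.028571; P(data | urn B) = (1/6)(0/5) = 0; P(data | urn C) = (3/10)(2/9)(1/8)(7/7) = 0.0083333.
The prior-weighted likelihoods are 2/7 · 0.028571 = 0.0081633, 3/7 · 0 = 0, 2/7 · 0.0083333 = 0.002381; with total 0.010544.
By Bayes' rule, P(urn A | data) = (0.0081633) / (0.010544) = 0.77419.

0.7742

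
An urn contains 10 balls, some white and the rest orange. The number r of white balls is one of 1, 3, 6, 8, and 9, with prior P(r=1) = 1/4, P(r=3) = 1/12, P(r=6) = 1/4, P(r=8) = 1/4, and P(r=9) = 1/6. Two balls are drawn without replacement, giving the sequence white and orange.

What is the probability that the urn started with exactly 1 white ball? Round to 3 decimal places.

0.145

The likelihood of the observed sequence under each hypothesis: P(data | r = 1) = (1/10)(9/9) = 1/10; P(data | r = 3) = (3/10)(7/9) = 7/30; P(data | r = 6) = (6/10)(4/9) = 4/15; P(data | r = 8) = (8/10)(2/9) = 8/45; P(data | r = 9) = (9/10)(1/9) = 1/10.
The prior-weighted likelihoods are 1/4 · 1/10 = 1/40, 1/12 · 7/30 = 7/360, 1/4 · 4/15 = 1/15, 1/4 · 8/45 = 2/45, 1/6 · 1/10 = 1/60; these sum to 31/180.
Therefore the posterior P(r = 1 | data) = (1/40) / (31/180) = 9/62.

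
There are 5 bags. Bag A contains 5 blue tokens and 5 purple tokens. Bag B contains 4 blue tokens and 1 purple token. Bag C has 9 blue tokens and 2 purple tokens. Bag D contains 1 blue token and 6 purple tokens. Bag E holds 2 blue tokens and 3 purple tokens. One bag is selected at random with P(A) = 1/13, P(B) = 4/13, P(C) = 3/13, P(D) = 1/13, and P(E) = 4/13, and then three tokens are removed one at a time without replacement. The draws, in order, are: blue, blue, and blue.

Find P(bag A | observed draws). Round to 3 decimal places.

0.026

For each hypothesis, P(data | H) works out to: P(data | bag A) = (5/10)(4/9)(3/8) = 1/12; P(data | bag B) = (4/5)(3/4)(2/3) = 2/5; P(data | bag C) = (9/11)(8/10)(7/9) = 28/55; P(data | bag D) = (1/7)(0/6) = 0; P(data | bag E) = (2/5)(1/4)(0/3) = 0.
Multiplying each by its prior: 1/13 · 1/12 = 1/156, 4/13 · 2/5 = 8/65, 3/13 · 28/55 = 84/715, 1/13 · 0 = 0, 4/13 · 0 = 0; summing to 163/660.
Hence P(bag A | data) = (1/156) / (163/660) = 55/2119.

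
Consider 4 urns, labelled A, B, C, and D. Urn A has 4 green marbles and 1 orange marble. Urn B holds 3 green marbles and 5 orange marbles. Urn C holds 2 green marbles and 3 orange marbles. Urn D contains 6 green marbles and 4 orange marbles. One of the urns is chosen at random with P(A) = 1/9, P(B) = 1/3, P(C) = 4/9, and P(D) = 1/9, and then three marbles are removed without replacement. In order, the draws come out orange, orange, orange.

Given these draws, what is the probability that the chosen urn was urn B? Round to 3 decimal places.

0.553

Under each hypothesis, the probability of the observed sequence is: P(data | urn A) = (1/5)(0/4) = 0; P(data | urn B) = (5/8)(4/7)(3/6) = 0.17857; P(data | urn C) = (3/5)(2/4)(1/3) = 0.1; P(data | urn D) = (4/10)(3/9)(2/8) = 0.033333.
Weighting by the prior gives 1/9 · 0 = 0, 1/3 · 0.17857 = 0.059524, 4/9 · 0.1 = 0.044444, 1/9 · 0.033333 = 0.0037037; these sum to 0.10767.
By Bayes' rule, P(urn B | data) = (0.059524) / (0.10767) = 0.55283.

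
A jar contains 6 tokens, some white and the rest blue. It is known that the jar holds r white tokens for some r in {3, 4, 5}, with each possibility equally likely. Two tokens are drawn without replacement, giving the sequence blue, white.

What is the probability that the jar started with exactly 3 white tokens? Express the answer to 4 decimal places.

0.4091

Under each hypothesis, the probability of the observed sequence is: P(data | r = 3) = (3/6)(3/5) = 3/10; P(data | r = 4) = (2/6)(4/5) = 4/15; P(data | r = 5) = (1/6)(5/5) = 1/6.
Weighting by the prior gives 1/3 · 3/10 = 1/10, 1/3 · 4/15 = 4/45, 1/3 · 1/6 = 1/18; summing to 11/45.
So P(r = 3 | data) = (1/10) / (11/45) = 9/22.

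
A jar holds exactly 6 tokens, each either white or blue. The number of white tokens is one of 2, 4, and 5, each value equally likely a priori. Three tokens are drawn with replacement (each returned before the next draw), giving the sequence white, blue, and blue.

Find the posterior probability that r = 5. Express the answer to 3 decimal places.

0.094

Under each hypothesis, the probability of the observed sequence is: P(data | r = 2) = (2/6)(4/6)(4/6) = 4/27; P(data | r = 4) = (4/6)(2/6)(2/6) = 2/27; P(data | r = 5) = (5/6)(1/6)(1/6) = 5/216.
The prior-weighted likelihoods are 1/3 · 4/27 = 4/81, 1/3 · 2/27 = 2/81, 1/3 · 5/216 = 5/648; summing to 53/648.
So P(r = 5 | data) = (5/648) / (53/648) = 5/53.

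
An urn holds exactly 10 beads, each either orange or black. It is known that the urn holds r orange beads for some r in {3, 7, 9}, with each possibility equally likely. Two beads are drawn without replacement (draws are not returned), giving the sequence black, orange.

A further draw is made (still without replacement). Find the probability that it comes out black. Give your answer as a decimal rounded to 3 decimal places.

The likelihood of the observed sequence under each hypothesis: P(data | r = 3) = (7/10)(3/9) = 7/30; P(data | r = 7) = (3/10)(7/9) = 7/30; P(data | r = 9) = (1/10)(9/9) = 1/10.
Multiplying each by its prior: 1/3 · 7/30 = 7/90, 1/3 · 7/30 = 7/90, 1/3 · 1/10 = 1/30; summing to 17/90.
Normalising, the posterior is P(r = 3 | data) = 7/17, P(r = 7 | data) = 7/17, P(r = 9 | data) = 3/17.
The predictive probability is P(black next | data) = (3/4)(7/17) + (1/4)(7/17) + (0)(3/17) = 7/17.

0.412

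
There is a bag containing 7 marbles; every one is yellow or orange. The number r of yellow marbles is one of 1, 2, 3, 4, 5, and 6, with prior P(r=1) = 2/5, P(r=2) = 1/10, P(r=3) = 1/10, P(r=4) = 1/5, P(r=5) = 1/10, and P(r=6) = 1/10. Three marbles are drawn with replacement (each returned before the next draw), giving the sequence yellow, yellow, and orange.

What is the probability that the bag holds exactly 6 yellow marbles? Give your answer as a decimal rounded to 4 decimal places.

For each hypothesis, P(data | H) works out to: P(data | r = 1) = (1/7)(1/7)(6/7) = 0.017493; P(data | r = 2) = (2/7)(2/7)(5/7) = 0.058309; P(data | r = 3) = (3/7)(3/7)(4/7) = 0.10496; P(data | r = 4) = (4/7)(4/7)(3/7) = 0.13994; P(data | r = 5) = (5/7)(5/7)(2/7) = 0.14577; P(data | r = 6) = (6/7)(6/7)(1/7) = 0.10496.
Weighting by the prior gives 2/5 · 0.017493 = 0.0069971, 1/10 · 0.058309 = 0.0058309, 1/10 · 0.10496 = 0.010496, 1/5 · 0.13994 = 0.027988, 1/10 · 0.14577 = 0.014577, 1/10 · 0.10496 = 0.010496; with total 0.076385.
Hence P(r = 6 | data) = (0.010496) / (0.076385) = 0.1374.

0.1374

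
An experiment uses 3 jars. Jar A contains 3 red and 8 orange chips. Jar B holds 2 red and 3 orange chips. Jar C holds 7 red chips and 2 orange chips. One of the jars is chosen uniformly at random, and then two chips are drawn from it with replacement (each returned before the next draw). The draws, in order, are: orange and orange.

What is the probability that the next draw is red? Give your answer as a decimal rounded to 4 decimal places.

0.3481

The likelihood of the observed sequence under each hypothesis: P(data | jar A) = (8/11)(8/11) = 0.52893; P(data | jar B) = (3/5)(3/5) = 0.36; P(data | jar C) = (2/9)(2/9) = 0.049383.
Weighting by the prior gives 1/3 · 0.52893 = 0.17631, 1/3 · 0.36 = 0.12, 1/3 · 0.049383 = 0.016461; summing to 0.31277.
Normalising, the posterior is P(jar A | data) = 0.5637, P(jar B | data) = 0.38367, P(jar C | data) = 0.05263.
Averaging over the posterior, P(red next | data) = (3/11)(0.5637) + (2/5)(0.38367) + (7/9)(0.05263) = 0.34814.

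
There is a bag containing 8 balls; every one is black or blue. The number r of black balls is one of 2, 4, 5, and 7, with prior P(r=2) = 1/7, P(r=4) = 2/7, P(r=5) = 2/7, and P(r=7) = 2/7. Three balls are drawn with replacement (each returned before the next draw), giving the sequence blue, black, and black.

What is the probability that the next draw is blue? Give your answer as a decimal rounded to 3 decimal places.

The likelihood of the observed sequence under each hypothesis: P(data | r = 2) = (6/8)(2/8)(2/8) = 0.046875; P(data | r = 4) = (4/8)(4/8)(4/8) = 0.125; P(data | r = 5) = (3/8)(5/8)(5/8) = 0.14648; P(data | r = 7) = (1/8)(7/8)(7/8) = 0.095703.
The prior-weighted likelihoods are 1/7 · 0.046875 = 0.0066964, 2/7 · 0.125 = 0.035714, 2/7 · 0.14648 = 0.041853, 2/7 · 0.095703 = 0.027344; these sum to 0.11161.
The posterior is then P(r = 2 | data) = 0.06, P(r = 4 | data) = 0.32, P(r = 5 | data) = 0.375, P(r = 7 | data) = 0.245.
Averaging over the posterior, P(blue next | data) = (3/4)(0.06) + (1/2)(0.32) + (3/8)(0.375) + (1/8)(0.245) = 0.37625.

0.376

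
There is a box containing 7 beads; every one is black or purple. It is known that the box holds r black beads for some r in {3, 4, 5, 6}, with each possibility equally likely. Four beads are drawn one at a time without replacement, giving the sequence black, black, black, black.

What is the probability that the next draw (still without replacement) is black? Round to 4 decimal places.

0.5556

Under each hypothesis, the probability of the observed sequence is: P(data | r = 3) = (3/7)(2/6)(1/5)(0/4) = 0; P(data | r = 4) = (4/7)(3/6)(2/5)(1/4) = 1/35; P(data | r = 5) = (5/7)(4/6)(3/5)(2/4) = 1/7; P(data | r = 6) = (6/7)(5/6)(4/5)(3/4) = 3/7.
Multiplying each by its prior: 1/4 · 0 = 0, 1/4 · 1/35 = 1/140, 1/4 · 1/7 = 1/28, 1/4 · 3/7 = 3/28; these sum to 3/20.
Normalising, the posterior is P(r = 3 | data) = 0, P(r = 4 | data) = 1/21, P(r = 5 | data) = 5/21, P(r = 6 | data) = 5/7.
The predictive probability is P(black next | data) = (0)(1/21) + (1/3)(5/21) + (2/3)(5/7) = 5/9.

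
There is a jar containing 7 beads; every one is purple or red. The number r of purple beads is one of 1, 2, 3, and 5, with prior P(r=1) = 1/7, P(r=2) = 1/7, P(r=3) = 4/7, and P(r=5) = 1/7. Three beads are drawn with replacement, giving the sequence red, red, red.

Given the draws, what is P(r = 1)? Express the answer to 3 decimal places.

0.357

Compute the likelihood of the observed sequence for each case: P(data | r = 1) = (6/7)(6/7)(6/7) = 0.62974; P(data | r = 2) = (5/7)(5/7)(5/7) = 0.36443; P(data | r = 3) = (4/7)(4/7)(4/7) = 0.18659; P(data | r = 5) = (2/7)(2/7)(2/7) = 0.023324.
Multiplying each by its prior: 1/7 · 0.62974 = 0.089963, 1/7 · 0.36443 = 0.052062, 4/7 · 0.18659 = 0.10662, 1/7 · 0.023324 = 0.0033319; these sum to 0.25198.
Hence P(r = 1 | data) = (0.089963) / (0.25198) = 0.35702.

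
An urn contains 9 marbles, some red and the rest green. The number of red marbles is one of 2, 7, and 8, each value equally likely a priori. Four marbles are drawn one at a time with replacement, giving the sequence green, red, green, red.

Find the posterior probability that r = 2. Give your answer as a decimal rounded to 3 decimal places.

For each hypothesis, P(data | H) works out to: P(data | r = 2) = (7/9)(2/9)(7/9)(2/9) = 0.029873; P(data | r = 7) = (2/9)(7/9)(2/9)(7/9) = 0.029873; P(data | r = 8) = (1/9)(8/9)(1/9)(8/9) = 0.0097546.
Weighting by the prior gives 1/3 · 0.029873 = 0.0099578, 1/3 · 0.029873 = 0.0099578, 1/3 · 0.0097546 = 0.0032515; with total 0.023167.
Hence P(r = 2 | data) = (0.0099578) / (0.023167) = 0.42982.

0.430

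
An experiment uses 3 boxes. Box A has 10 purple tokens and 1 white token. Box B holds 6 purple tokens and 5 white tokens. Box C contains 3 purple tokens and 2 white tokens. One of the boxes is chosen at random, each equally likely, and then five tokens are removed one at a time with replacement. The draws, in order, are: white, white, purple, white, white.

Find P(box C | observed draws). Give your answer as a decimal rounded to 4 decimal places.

0.3968

Compute the likelihood of the observed sequence for each case: P(data | box A) = (1/11)(1/11)(10/11)(1/11)(1/11) = 6.2092e-05; P(data | box B) = (5/11)(5/11)(6/11)(5/11)(5/11) = 0.023285; P(data | box C) = (2/5)(2/5)(3/5)(2/5)(2/5) = 0.01536.
Multiplying each by its prior: 1/3 · 6.2092e-05 = 2.0697e-05, 1/3 · 0.023285 = 0.0077615, 1/3 · 0.01536 = 0.00512; these sum to 0.012902.
Hence P(box C | data) = (0.00512) / (0.012902) = 0.39683.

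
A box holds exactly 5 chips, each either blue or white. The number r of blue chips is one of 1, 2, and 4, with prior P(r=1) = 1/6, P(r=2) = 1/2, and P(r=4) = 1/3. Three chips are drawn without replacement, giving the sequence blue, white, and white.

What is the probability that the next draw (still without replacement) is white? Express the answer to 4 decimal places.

0.6250

For each hypothesis, P(data | H) works out to: P(data | r = 1) = (1/5)(4/4)(3/3) = 1/5; P(data | r = 2) = (2/5)(3/4)(2/3) = 1/5; P(data | r = 4) = (4/5)(1/4)(0/3) = 0.
Multiplying each by its prior: 1/6 · 1/5 = 1/30, 1/2 · 1/5 = 1/10, 1/3 · 0 = 0; summing to 2/15.
Dividing through by the total gives posterior P(r = 1 | data) = 1/4, P(r = 2 | data) = 3/4, P(r = 4 | data) = 0.
The predictive probability is P(white next | data) = (1)(1/4) + (1/2)(3/4) = 5/8.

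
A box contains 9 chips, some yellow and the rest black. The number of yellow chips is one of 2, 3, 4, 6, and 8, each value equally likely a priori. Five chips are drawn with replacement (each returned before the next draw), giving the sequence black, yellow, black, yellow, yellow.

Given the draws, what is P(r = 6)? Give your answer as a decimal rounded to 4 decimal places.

0.3587

For each hypothesis, P(data | H) works out to: P(data | r = 2) = (7/9)(2/9)(7/9)(2/9)(2/9) = 0.0066386; P(data | r = 3) = (6/9)(3/9)(6/9)(3/9)(3/9) = 0.016461; P(data | r = 4) = (5/9)(4/9)(5/9)(4/9)(4/9) = 0.027096; P(data | r = 6) = (3/9)(6/9)(3/9)(6/9)(6/9) = 0.032922; P(data | r = 8) = (1/9)(8/9)(1/9)(8/9)(8/9) = 0.0086708.
Multiplying each by its prior: 1/5 · 0.0066386 = 0.0013277, 1/5 · 0.016461 = 0.0032922, 1/5 · 0.027096 = 0.0054192, 1/5 · 0.032922 = 0.0065844, 1/5 · 0.0086708 = 0.0017342; these sum to 0.018358.
Therefore the posterior P(r = 6 | data) = (0.0065844) / (0.018358) = 0.35867.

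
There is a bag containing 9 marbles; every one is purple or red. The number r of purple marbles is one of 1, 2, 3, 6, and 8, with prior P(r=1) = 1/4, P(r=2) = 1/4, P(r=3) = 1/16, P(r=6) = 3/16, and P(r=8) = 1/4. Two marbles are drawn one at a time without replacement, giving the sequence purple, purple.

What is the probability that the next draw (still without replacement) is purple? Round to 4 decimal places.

Compute the likelihood of the observed sequence for each case: P(data | r = 1) = (1/9)(0/8) = 0; P(data | r = 2) = (2/9)(1/8) = 1/36; P(data | r = 3) = (3/9)(2/8) = 1/12; P(data | r = 6) = (6/9)(5/8) = 5/12; P(data | r = 8) = (8/9)(7/8) = 7/9.
Multiplying each by its prior: 1/4 · 0 = 0, 1/4 · 1/36 = 1/144, 1/16 · 1/12 = 1/192, 3/16 · 5/12 = 5/64, 1/4 · 7/9 = 7/36; these sum to 41/144.
Dividing through by the total gives posterior P(r = 1 | data) = 0, P(r = 2 | data) = 0.02439, P(r = 3 | data) = 0.018293, P(r = 6 | data) = 0.27439, P(r = 8 | data) = 0.68293.
So P(purple next | data) = Σ P(purple next | H) P(H | data) = (0)(0.02439) + (1/7)(0.018293) + (4/7)(0.27439) + (6/7)(0.68293) = 0.74477.

0.7448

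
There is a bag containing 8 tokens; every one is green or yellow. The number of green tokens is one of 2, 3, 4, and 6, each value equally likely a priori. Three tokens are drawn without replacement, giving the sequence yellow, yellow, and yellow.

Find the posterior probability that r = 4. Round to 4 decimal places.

0.1176

Compute the likelihood of the observed sequence for each case: P(data | r = 2) = (6/8)(5/7)(4/6) = 5/14; P(data | r = 3) = (5/8)(4/7)(3/6) = 5/28; P(data | r = 4) = (4/8)(3/7)(2/6) = 1/14; P(data | r = 6) = (2/8)(1/7)(0/6) = 0.
Multiplying each by its prior: 1/4 · 5/14 = 5/56, 1/4 · 5/28 = 5/112, 1/4 · 1/14 = 1/56, 1/4 · 0 = 0; with total 17/112.
Hence P(r = 4 | data) = (1/56) / (17/112) = 2/17.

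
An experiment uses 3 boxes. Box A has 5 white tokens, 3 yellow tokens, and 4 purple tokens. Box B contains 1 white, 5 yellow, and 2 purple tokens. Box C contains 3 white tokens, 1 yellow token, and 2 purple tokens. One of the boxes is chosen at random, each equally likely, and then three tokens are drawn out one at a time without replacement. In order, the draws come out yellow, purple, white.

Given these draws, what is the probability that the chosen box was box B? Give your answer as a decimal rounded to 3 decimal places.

0.238

The likelihood of the observed sequence under each hypothesis: P(data | box A) = (3/12)(4/11)(5/10) = 0.045455; P(data | box B) = (5/8)(2/7)(1/6) = 0.029762; P(data | box C) = (1/6)(2/5)(3/4) = 0.05.
Weighting by the prior gives 1/3 · 0.045455 = 0.015152, 1/3 · 0.029762 = 0.0099206, 1/3 · 0.05 = 0.016667; with total 0.041739.
So P(box B | data) = (0.0099206) / (0.041739) = 0.23768.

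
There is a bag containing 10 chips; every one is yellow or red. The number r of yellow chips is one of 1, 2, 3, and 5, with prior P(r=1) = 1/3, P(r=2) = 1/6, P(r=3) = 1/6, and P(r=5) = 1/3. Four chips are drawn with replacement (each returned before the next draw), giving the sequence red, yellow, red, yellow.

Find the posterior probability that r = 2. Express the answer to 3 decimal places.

Compute the likelihood of the observed sequence for each case: P(data | r = 1) = (9/10)(1/10)(9/10)(1/10) = 0.0081; P(data | r = 2) = (8/10)(2/10)(8/10)(2/10) = 0.0256; P(data | r = 3) = (7/10)(3/10)(7/10)(3/10) = 0.0441; P(data | r = 5) = (5/10)(5/10)(5/10)(5/10) = 0.0625.
Multiplying each by its prior: 1/3 · 0.0081 = 0.0027, 1/6 · 0.0256 = 0.0042667, 1/6 · 0.0441 = 0.00735, 1/3 · 0.0625 = 0.020833; these sum to 0.03515.
So P(r = 2 | data) = (0.0042667) / (0.03515) = 0.12138.

0.121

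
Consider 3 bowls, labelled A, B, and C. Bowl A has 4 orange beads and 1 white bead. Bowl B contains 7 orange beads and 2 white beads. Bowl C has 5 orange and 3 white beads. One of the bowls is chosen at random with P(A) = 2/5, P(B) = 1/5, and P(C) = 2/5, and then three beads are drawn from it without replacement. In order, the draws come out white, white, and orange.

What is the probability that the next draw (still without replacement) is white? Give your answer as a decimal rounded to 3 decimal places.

0.173

The likelihood of the observed sequence under each hypothesis: P(data | bowl A) = (1/5)(0/4) = 0; P(data | bowl B) = (2/9)(1/8)(7/7) = 1/36; P(data | bowl C) = (3/8)(2/7)(5/6) = 5/56.
Multiplying each by its prior: 2/5 · 0 = 0, 1/5 · 1/36 = 1/180, 2/5 · 5/56 = 1/28; with total 13/315.
The posterior is then P(bowl A | data) = 0, P(bowl B | data) = 7/52, P(bowl C | data) = 45/52.
Averaging over the posterior, P(white next | data) = (0)(7/52) + (1/5)(45/52) = 9/52.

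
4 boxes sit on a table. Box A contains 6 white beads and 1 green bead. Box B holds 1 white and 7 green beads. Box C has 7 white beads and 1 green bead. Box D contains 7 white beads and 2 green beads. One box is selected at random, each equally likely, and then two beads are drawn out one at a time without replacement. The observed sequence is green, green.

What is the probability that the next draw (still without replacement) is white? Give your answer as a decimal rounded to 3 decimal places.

0.196

Under each hypothesis, the probability of the observed sequence is: P(data | box A) = (1/7)(0/6) = 0; P(data | box B) = (7/8)(6/7) = 3/4; P(data | box C) = (1/8)(0/7) = 0; P(data | box D) = (2/9)(1/8) = 1/36.
Weighting by the prior gives 1/4 · 0 = 0, 1/4 · 3/4 = 3/16, 1/4 · 0 = 0, 1/4 · 1/36 = 1/144; summing to 7/36.
Dividing through by the total gives posterior P(box A | data) = 0, P(box B | data) = 27/28, P(box C | data) = 0, P(box D | data) = 1/28.
The predictive probability is P(white next | data) = (1/6)(27/28) + (1)(1/28) = 11/56.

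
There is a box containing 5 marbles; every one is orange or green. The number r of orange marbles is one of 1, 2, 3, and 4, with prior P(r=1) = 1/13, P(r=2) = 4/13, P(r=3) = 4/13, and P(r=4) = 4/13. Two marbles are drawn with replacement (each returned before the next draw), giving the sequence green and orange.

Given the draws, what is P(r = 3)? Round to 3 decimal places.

0.353

Compute the likelihood of the observed sequence for each case: P(data | r = 1) = (4/5)(1/5) = 4/25; P(data | r = 2) = (3/5)(2/5) = 6/25; P(data | r = 3) = (2/5)(3/5) = 6/25; P(data | r = 4) = (1/5)(4/5) = 4/25.
Weighting by the prior gives 1/13 · 4/25 = 4/325, 4/13 · 6/25 = 24/325, 4/13 · 6/25 = 24/325, 4/13 · 4/25 = 16/325; these sum to 68/325.
Therefore the posterior P(r = 3 | data) = (24/325) / (68/325) = 6/17.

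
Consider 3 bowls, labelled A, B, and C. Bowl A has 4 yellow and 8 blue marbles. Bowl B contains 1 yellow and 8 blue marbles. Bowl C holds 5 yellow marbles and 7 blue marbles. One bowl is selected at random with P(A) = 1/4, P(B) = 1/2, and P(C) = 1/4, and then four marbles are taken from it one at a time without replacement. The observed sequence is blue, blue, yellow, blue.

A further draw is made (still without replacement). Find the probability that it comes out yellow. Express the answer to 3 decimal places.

Compute the likelihood of the observed sequence for each case: P(data | bowl A) = (8/12)(7/11)(4/10)(6/9) = 0.11313; P(data | bowl B) = (8/9)(7/8)(1/7)(6/6) = 0.11111; P(data | bowl C) = (7/12)(6/11)(5/10)(5/9) = 0.088384.
Multiplying each by its prior: 1/4 · 0.11313 = 0.028283, 1/2 · 0.11111 = 0.055556, 1/4 · 0.088384 = 0.022096; these sum to 0.10593.
Dividing through by the total gives posterior P(bowl A | data) = 0.26698, P(bowl B | data) = 0.52443, P(bowl C | data) = 0.20858.
So P(yellow next | data) = Σ P(yellow next | H) P(H | data) = (3/8)(0.26698) + (0)(0.52443) + (1/2)(0.20858) = 0.20441.

0.204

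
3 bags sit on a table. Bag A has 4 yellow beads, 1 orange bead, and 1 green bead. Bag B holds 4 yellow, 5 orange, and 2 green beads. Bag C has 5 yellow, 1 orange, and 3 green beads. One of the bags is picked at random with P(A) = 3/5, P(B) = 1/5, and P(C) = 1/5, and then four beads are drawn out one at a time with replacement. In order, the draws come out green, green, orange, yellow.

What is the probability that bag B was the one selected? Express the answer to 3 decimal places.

0.253

Under each hypothesis, the probability of the observed sequence is: P(data | bag A) = (1/6)(1/6)(1/6)(4/6) = 0.0030864; P(data | bag B) = (2/11)(2/11)(5/11)(4/11) = 0.0054641; P(data | bag C) = (3/9)(3/9)(1/9)(5/9) = 0.0068587.
The prior-weighted likelihoods are 3/5 · 0.0030864 = 0.0018519, 1/5 · 0.0054641 = 0.0010928, 1/5 · 0.0068587 = 0.0013717; these sum to 0.0043164.
By Bayes' rule, P(bag B | data) = (0.0010928) / (0.0043164) = 0.25318.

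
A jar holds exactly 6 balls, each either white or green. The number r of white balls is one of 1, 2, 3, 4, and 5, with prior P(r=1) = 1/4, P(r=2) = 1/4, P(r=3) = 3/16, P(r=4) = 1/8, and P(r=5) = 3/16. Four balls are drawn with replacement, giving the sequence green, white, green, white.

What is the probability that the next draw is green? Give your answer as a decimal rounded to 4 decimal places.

0.5370

Under each hypothesis, the probability of the observed sequence is: P(data | r = 1) = (5/6)(1/6)(5/6)(1/6) = 0.01929; P(data | r = 2) = (4/6)(2/6)(4/6)(2/6) = 0.049383; P(data | r = 3) = (3/6)(3/6)(3/6)(3/6) = 0.0625; P(data | r = 4) = (2/6)(4/6)(2/6)(4/6) = 0.049383; P(data | r = 5) = (1/6)(5/6)(1/6)(5/6) = 0.01929.
The prior-weighted likelihoods are 1/4 · 0.01929 = 0.0048225, 1/4 · 0.049383 = 0.012346, 3/16 · 0.0625 = 0.011719, 1/8 · 0.049383 = 0.0061728, 3/16 · 0.01929 = 0.0036169; summing to 0.038677.
Dividing through by the total gives posterior P(r = 1 | data) = 0.12469, P(r = 2 | data) = 0.3192, P(r = 3 | data) = 0.30299, P(r = 4 | data) = 0.1596, P(r = 5 | data) = 0.093516.
So P(green next | data) = Σ P(green next | H) P(H | data) = (5/6)(0.12469) + (2/3)(0.3192) + (1/2)(0.30299) + (1/3)(0.1596) + (1/6)(0.093516) = 0.53699.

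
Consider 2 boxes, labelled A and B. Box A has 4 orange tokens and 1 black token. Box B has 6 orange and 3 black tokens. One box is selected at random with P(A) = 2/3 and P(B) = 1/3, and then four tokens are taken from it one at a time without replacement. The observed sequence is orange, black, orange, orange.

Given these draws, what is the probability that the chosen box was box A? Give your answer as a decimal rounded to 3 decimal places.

0.771

The likelihood of the observed sequence under each hypothesis: P(data | box A) = (4/5)(1/4)(3/3)(2/2) = 1/5; P(data | box B) = (6/9)(3/8)(5/7)(4/6) = 5/42.
The prior-weighted likelihoods are 2/3 · 1/5 = 2/15, 1/3 · 5/42 = 5/126; these sum to 109/630.
Therefore the posterior P(box A | data) = (2/15) / (109/630) = 84/109.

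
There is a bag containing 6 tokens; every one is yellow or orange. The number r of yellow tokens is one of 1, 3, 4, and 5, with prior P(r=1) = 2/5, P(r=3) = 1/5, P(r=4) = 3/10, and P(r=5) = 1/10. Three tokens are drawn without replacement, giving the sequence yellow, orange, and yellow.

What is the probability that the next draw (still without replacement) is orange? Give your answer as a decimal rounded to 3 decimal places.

The likelihood of the observed sequence under each hypothesis: P(data | r = 1) = (1/6)(5/5)(0/4) = 0; P(data | r = 3) = (3/6)(3/5)(2/4) = 3/20; P(data | r = 4) = (4/6)(2/5)(3/4) = 1/5; P(data | r = 5) = (5/6)(1/5)(4/4) = 1/6.
Multiplying each by its prior: 2/5 · 0 = 0, 1/5 · 3/20 = 3/100, 3/10 · 1/5 = 3/50, 1/10 · 1/6 = 1/60; with total 8/75.
Dividing through by the total gives posterior P(r = 1 | data) = 0, P(r = 3 | data) = 9/32, P(r = 4 | data) = 9/16, P(r = 5 | data) = 5/32.
The predictive probability is P(orange next | data) = (2/3)(9/32) + (1/3)(9/16) + (0)(5/32) = 3/8.

0.375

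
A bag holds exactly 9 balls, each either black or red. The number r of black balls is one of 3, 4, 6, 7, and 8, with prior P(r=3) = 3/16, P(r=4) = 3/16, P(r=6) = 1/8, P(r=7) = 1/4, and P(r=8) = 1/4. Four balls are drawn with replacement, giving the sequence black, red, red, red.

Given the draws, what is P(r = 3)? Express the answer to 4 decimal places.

Under each hypothesis, the probability of the observed sequence is: P(data | r = 3) = (3/9)(6/9)(6/9)(6/9) = 0.098765; P(data | r = 4) = (4/9)(5/9)(5/9)(5/9) = 0.076208; P(data | r = 6) = (6/9)(3/9)(3/9)(3/9) = 0.024691; P(data | r = 7) = (7/9)(2/9)(2/9)(2/9) = 0.0085353; P(data | r = 8) = (8/9)(1/9)(1/9)(1/9) = 0.0012193.
Weighting by the prior gives 3/16 · 0.098765 = 0.018519, 3/16 · 0.076208 = 0.014289, 1/8 · 0.024691 = 0.0030864, 1/4 · 0.0085353 = 0.0021338, 1/4 · 0.0012193 = 0.00030483; these sum to 0.038333.
Hence P(r = 3 | data) = (0.018519) / (0.038333) = 0.4831.

0.4831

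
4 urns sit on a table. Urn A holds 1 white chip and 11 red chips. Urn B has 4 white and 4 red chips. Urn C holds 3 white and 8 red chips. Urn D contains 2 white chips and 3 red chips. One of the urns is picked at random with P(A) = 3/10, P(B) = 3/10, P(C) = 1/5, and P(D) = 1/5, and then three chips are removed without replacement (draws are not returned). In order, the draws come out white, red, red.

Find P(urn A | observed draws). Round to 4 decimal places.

The likelihood of the observed sequence under each hypothesis: P(data | urn A) = (1/12)(11/11)(10/10) = 0.083333; P(data | urn B) = (4/8)(4/7)(3/6) = 0.14286; P(data | urn C) = (3/11)(8/10)(7/9) = 0.1697; P(data | urn D) = (2/5)(3/4)(2/3) = 0.2.
The prior-weighted likelihoods are 3/10 · 0.083333 = 0.025, 3/10 · 0.14286 = 0.042857, 1/5 · 0.1697 = 0.033939, 1/5 · 0.2 = 0.04; with total 0.1418.
Hence P(urn A | data) = (0.025) / (0.1418) = 0.17631.

0.1763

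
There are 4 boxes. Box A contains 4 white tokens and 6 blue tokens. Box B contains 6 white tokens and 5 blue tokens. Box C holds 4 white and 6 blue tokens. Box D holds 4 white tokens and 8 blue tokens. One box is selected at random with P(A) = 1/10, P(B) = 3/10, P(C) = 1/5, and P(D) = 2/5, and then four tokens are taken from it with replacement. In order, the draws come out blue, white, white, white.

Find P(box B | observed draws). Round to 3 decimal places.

The likelihood of the observed sequence under each hypothesis: P(data | box A) = (6/10)(4/10)(4/10)(4/10) = 0.0384; P(data | box B) = (5/11)(6/11)(6/11)(6/11) = 0.073765; P(data | box C) = (6/10)(4/10)(4/10)(4/10) = 0.0384; P(data | box D) = (8/12)(4/12)(4/12)(4/12) = 0.024691.
Multiplying each by its prior: 1/10 · 0.0384 = 0.00384, 3/10 · 0.073765 = 0.02213, 1/5 · 0.0384 = 0.00768, 2/5 · 0.024691 = 0.0098765; summing to 0.043526.
Therefore the posterior P(box B | data) = (0.02213) / (0.043526) = 0.50842.

0.508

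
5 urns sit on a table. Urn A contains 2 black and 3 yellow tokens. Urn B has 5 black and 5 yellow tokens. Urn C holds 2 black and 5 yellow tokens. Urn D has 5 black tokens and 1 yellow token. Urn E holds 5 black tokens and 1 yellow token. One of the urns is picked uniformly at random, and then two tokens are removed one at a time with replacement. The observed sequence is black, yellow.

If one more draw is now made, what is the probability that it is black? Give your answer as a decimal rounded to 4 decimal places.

0.5256

The likelihood of the observed sequence under each hypothesis: P(data | urn A) = (2/5)(3/5) = 0.24; P(data | urn B) = (5/10)(5/10) = 0.25; P(data | urn C) = (2/7)(5/7) = 0.20408; P(data | urn D) = (5/6)(1/6) = 0.13889; P(data | urn E) = (5/6)(1/6) = 0.13889.
Multiplying each by its prior: 1/5 · 0.24 = 0.048, 1/5 · 0.25 = 0.05, 1/5 · 0.20408 = 0.040816, 1/5 · 0.13889 = 0.027778, 1/5 · 0.13889 = 0.027778; with total 0.19437.
Dividing through by the total gives posterior P(urn A | data) = 0.24695, P(urn B | data) = 0.25724, P(urn C | data) = 0.20999, P(urn D | data) = 0.14291, P(urn E | data) = 0.14291.
The predictive probability is P(black next | data) = (2/5)(0.24695) + (1/2)(0.25724) + (2/7)(0.20999) + (5/6)(0.14291) + (5/6)(0.14291) = 0.52558.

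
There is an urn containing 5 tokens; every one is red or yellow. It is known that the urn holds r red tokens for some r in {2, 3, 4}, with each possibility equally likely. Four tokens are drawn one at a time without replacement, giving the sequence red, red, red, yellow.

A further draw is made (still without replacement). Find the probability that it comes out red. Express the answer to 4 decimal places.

Under each hypothesis, the probability of the observed sequence is: P(data | r = 2) = (2/5)(1/4)(0/3) = 0; P(data | r = 3) = (3/5)(2/4)(1/3)(2/2) = 1/10; P(data | r = 4) = (4/5)(3/4)(2/3)(1/2) = 1/5.
The prior-weighted likelihoods are 1/3 · 0 = 0, 1/3 · 1/10 = 1/30, 1/3 · 1/5 = 1/15; summing to 1/10.
Dividing through by the total gives posterior P(r = 2 | data) = 0, P(r = 3 | data) = 1/3, P(r = 4 | data) = 2/3.
Averaging over the posterior, P(red next | data) = (0)(1/3) + (1)(2/3) = 2/3.

0.6667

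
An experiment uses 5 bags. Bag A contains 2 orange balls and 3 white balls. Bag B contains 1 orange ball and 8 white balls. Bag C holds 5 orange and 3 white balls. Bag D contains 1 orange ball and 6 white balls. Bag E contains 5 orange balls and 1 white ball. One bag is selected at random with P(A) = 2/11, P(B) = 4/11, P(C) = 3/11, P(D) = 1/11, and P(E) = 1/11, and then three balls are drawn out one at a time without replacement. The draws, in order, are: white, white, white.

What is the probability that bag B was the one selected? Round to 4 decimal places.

0.7637

Compute the likelihood of the observed sequence for each case: P(data | bag A) = (3/5)(2/4)(1/3) = 0.1; P(data | bag B) = (8/9)(7/8)(6/7) = 0.66667; P(data | bag C) = (3/8)(2/7)(1/6) = 0.017857; P(data | bag D) = (6/7)(5/6)(4/5) = 0.57143; P(data | bag E) = (1/6)(0/5) = 0.
Weighting by the prior gives 2/11 · 0.1 = 0.018182, 4/11 · 0.66667 = 0.24242, 3/11 · 0.017857 = 0.0048701, 1/11 · 0.57143 = 0.051948, 1/11 · 0 = 0; these sum to 0.31742.
So P(bag B | data) = (0.24242) / (0.31742) = 0.76372.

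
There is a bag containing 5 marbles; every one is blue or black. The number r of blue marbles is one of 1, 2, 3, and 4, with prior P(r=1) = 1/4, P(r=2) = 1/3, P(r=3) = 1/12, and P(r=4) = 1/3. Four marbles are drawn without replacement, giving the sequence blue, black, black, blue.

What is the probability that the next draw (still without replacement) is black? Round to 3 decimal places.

0.800

Under each hypothesis, the probability of the observed sequence is: P(data | r = 1) = (1/5)(4/4)(3/3)(0/2) = 0; P(data | r = 2) = (2/5)(3/4)(2/3)(1/2) = 1/10; P(data | r = 3) = (3/5)(2/4)(1/3)(2/2) = 1/10; P(data | r = 4) = (4/5)(1/4)(0/3) = 0.
Weighting by the prior gives 1/4 · 0 = 0, 1/3 · 1/10 = 1/30, 1/12 · 1/10 = 1/120, 1/3 · 0 = 0; summing to 1/24.
Dividing through by the total gives posterior P(r = 1 | data) = 0, P(r = 2 | data) = 4/5, P(r = 3 | data) = 1/5, P(r = 4 | data) = 0.
Averaging over the posterior, P(black next | data) = (1)(4/5) + (0)(1/5) = 4/5.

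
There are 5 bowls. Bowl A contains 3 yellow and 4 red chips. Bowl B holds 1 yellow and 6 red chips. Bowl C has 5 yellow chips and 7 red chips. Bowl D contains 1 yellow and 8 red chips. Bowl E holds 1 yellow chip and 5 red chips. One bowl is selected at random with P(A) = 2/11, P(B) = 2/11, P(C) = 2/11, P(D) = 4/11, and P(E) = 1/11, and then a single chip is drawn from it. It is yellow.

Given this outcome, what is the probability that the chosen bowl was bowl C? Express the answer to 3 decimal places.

The likelihood of this draw under each hypothesis: P(data | bowl A) = (3/7) = 3/7; P(data | bowl B) = (1/7) = 1/7; P(data | bowl C) = (5/12) = 5/12; P(data | bowl D) = (1/9) = 1/9; P(data | bowl E) = (1/6) = 1/6.
The prior-weighted likelihoods are 2/11 · 3/7 = 6/77, 2/11 · 1/7 = 2/77, 2/11 · 5/12 = 5/66, 4/11 · 1/9 = 4/99, 1/11 · 1/6 = 1/66; these sum to 163/693.
So P(bowl C | data) = (5/66) / (163/693) = 105/326.

0.322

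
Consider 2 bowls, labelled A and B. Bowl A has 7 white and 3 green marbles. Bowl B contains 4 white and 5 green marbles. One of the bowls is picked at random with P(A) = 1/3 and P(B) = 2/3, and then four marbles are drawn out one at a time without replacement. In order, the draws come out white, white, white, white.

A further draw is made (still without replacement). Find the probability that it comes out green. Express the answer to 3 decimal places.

Compute the likelihood of the observed sequence for each case: P(data | bowl A) = (7/10)(6/9)(5/8)(4/7) = 1/6; P(data | bowl B) = (4/9)(3/8)(2/7)(1/6) = 1/126.
The prior-weighted likelihoods are 1/3 · 1/6 = 1/18, 2/3 · 1/126 = 1/189; with total 23/378.
Normalising, the posterior is P(bowl A | data) = 21/23, P(bowl B | data) = 2/23.
The predictive probability is P(green next | data) = (1/2)(21/23) + (1)(2/23) = 25/46.

0.543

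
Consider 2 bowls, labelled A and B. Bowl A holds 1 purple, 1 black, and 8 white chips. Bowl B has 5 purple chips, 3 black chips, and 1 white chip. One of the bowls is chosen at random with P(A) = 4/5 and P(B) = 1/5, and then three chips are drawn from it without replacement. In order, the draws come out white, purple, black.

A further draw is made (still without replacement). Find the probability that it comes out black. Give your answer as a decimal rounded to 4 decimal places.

0.1337

Under each hypothesis, the probability of the observed sequence is: P(data | bowl A) = (8/10)(1/9)(1/8) = 0.011111; P(data | bowl B) = (1/9)(5/8)(3/7) = 0.029762.
Multiplying each by its prior: 4/5 · 0.011111 = 0.0088889, 1/5 · 0.029762 = 0.0059524; with total 0.014841.
The posterior is then P(bowl A | data) = 0.59893, P(bowl B | data) = 0.40107.
The predictive probability is P(black next | data) = (0)(0.59893) + (1/3)(0.40107) = 0.13369.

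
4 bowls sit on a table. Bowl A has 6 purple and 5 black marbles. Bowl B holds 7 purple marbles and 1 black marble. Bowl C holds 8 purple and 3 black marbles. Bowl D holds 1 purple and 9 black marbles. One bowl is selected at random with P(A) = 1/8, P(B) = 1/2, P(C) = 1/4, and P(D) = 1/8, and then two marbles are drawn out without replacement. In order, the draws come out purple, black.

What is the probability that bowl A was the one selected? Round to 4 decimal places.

0.2083

The likelihood of the observed sequence under each hypothesis: P(data | bowl A) = (6/11)(5/10) = 3/11; P(data | bowl B) = (7/8)(1/7) = 1/8; P(data | bowl C) = (8/11)(3/10) = 12/55; P(data | bowl D) = (1/10)(9/9) = 1/10.
Multiplying each by its prior: 1/8 · 3/11 = 3/88, 1/2 · 1/8 = 1/16, 1/4 · 12/55 = 3/55, 1/8 · 1/10 = 1/80; these sum to 9/55.
Therefore the posterior P(bowl A | data) = (3/88) / (9/55) = 5/24.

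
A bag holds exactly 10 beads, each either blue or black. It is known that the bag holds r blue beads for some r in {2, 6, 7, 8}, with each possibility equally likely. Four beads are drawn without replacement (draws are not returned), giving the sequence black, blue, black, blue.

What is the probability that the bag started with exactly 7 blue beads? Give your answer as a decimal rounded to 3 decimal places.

0.301

The likelihood of the observed sequence under each hypothesis: P(data | r = 2) = (8/10)(2/9)(7/8)(1/7) = 0.022222; P(data | r = 6) = (4/10)(6/9)(3/8)(5/7) = 0.071429; P(data | r = 7) = (3/10)(7/9)(2/8)(6/7) = 0.05; P(data | r = 8) = (2/10)(8/9)(1/8)(7/7) = 0.022222.
The prior-weighted likelihoods are 1/4 · 0.022222 = 0.0055556, 1/4 · 0.071429 = 0.017857, 1/4 · 0.05 = 0.0125, 1/4 · 0.022222 = 0.0055556; these sum to 0.041468.
So P(r = 7 | data) = (0.0125) / (0.041468) = 0.30144.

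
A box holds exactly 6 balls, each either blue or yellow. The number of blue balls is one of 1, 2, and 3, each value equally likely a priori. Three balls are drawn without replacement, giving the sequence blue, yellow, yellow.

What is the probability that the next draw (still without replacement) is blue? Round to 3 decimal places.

For each hypothesis, P(data | H) works out to: P(data | r = 1) = (1/6)(5/5)(4/4) = 1/6; P(data | r = 2) = (2/6)(4/5)(3/4) = 1/5; P(data | r = 3) = (3/6)(3/5)(2/4) = 3/20.
Weighting by the prior gives 1/3 · 1/6 = 1/18, 1/3 · 1/5 = 1/15, 1/3 · 3/20 = 1/20; these sum to 31/180.
The posterior is then P(r = 1 | data) = 10/31, P(r = 2 | data) = 12/31, P(r = 3 | data) = 9/31.
So P(blue next | data) = Σ P(blue next | H) P(H | data) = (0)(10/31) + (1/3)(12/31) + (2/3)(9/31) = 10/31.

0.323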